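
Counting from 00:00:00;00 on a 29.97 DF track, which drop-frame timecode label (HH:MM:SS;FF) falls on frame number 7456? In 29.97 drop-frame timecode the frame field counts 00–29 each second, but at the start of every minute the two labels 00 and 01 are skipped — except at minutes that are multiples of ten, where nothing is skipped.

Ten DF minutes hold 17982 frames, so frame 7456 lies in block 0 (frames 0–17981) with 7456 frames into that block.
The block's first minute is 1800 frames and the rest 1798 each; 7456 frames reaches minute 4, so 0 × 18 + 4 × 2 = 8 labels have been skipped so far.
Adding those back, label number 7456 + 8 = 7464 at 30 labels/s is 248 s + 24 f = 0 h 4 min 8 s frame 24, i.e. 00:04:08;24.

00:04:08;24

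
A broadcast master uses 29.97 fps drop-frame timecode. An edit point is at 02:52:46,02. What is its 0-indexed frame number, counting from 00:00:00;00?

As if non-drop at 30 labels/s: (2 × 3600 + 52 × 60 + 46) × 30 + 2 = 310982.
Minute boundaries passed: 172; those not divisible by 10: 172 − 17 = 155; dropped labels = 2 × 155 = 310.
Actual frame index = 310982 − 310 = 310672.

310672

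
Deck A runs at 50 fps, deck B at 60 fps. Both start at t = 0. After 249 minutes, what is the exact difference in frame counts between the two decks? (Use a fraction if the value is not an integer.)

249 min = 14940 s.
A emits 50 × 14940 = 747000 frames; B emits 60 × 14940 = 896400.
Difference = 149400 frames; B is ahead of A.

149400 frames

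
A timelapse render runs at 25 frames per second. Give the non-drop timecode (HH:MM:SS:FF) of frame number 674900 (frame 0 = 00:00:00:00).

07:29:56:00

674900 ÷ 25 = 26996 full seconds, remainder 0 frames.
26996 s = 7 h 29 min 56 s.
Timecode: 07:29:56:00.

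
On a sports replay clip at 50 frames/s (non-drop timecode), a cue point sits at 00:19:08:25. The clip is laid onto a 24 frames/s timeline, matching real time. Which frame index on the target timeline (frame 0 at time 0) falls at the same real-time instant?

frame 27564

Source frame index: (0×3600 + 19×60 + 8) × 50 + 25 = 57425.
Real time: 57425 / (50) = 2297/2 s.
Target frame: (2297/2) × (24) = 27564.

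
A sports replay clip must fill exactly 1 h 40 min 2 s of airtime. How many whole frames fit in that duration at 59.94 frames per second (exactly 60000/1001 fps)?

359760 frames

1 h 40 min 2 s = 6002 s.
Frames = 6002 × 60000/1001 = 360120000/1001 ≈ 359760.2398.
Complete frames: 359760.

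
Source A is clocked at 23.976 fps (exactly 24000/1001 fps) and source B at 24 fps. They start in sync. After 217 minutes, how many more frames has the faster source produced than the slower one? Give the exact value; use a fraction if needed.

217 min = 13020 s.
A emits 24000/1001 × 13020 = 44640000/143 frames; B emits 24 × 13020 = 312480.
Difference = 44640/143 frames (≈ 312.1678); B is ahead of A.

44640/143 frames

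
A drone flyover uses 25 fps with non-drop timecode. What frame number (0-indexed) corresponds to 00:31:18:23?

frame 46973

Total seconds to the label: (0 × 3600 + 31 × 60 + 18) = 1878.
Frame index = 1878 × 25 + 23 = 46973.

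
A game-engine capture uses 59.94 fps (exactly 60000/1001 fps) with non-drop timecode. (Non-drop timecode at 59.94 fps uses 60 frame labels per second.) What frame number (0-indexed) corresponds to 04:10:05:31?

Total seconds to the label: (4 × 3600 + 10 × 60 + 5) = 15005.
Frame index = 15005 × 60 + 31 = 900331.

900331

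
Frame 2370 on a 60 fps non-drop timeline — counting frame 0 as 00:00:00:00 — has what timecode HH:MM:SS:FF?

2370 ÷ 60 = 39 full seconds, remainder 30 frames.
39 s = 0 h 0 min 39 s.
Timecode: 00:00:39:30.

00:00:39:30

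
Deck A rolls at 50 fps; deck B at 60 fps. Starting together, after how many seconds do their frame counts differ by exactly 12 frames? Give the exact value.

1.2 seconds

The gap grows by |60 − 50| = 10 frames per second.
Time for a 12-frame gap: 12 ÷ (10) = 1.2 s.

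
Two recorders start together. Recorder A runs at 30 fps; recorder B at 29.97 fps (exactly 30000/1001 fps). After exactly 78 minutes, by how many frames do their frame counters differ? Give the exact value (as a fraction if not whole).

78 min = 4680 s.
A emits 30 × 4680 = 140400 frames; B emits 30000/1001 × 4680 = 10800000/77.
Difference = 10800/77 frames (≈ 140.2597); B is behind A.

10800/77 frames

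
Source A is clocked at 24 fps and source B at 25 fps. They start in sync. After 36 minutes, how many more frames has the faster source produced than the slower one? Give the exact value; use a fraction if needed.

2160 frames

36 min = 2160 s.
A emits 24 × 2160 = 51840 frames; B emits 25 × 2160 = 54000.
Difference = 2160 frames; B is ahead of A.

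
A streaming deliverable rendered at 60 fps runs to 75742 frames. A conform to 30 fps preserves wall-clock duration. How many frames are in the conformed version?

Target frames = source frames × (target rate / source rate) = 75742 × (30)/(60) = 75742 × 1/2 = 37871.

37871 frames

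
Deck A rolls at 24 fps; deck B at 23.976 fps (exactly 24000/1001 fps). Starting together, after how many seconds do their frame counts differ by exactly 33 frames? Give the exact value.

1376.375 seconds

The gap grows by |24000/1001 − 24| = 24/1001 frames per second.
Time for a 33-frame gap: 33 ÷ (24/1001) = 1376.375 s.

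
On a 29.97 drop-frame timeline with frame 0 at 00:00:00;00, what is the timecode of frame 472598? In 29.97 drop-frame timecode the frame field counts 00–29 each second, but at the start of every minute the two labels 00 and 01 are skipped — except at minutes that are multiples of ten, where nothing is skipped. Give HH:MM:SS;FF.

04:22:49;00

Ten DF minutes hold 17982 frames, so frame 472598 lies in block 26 (frames 467532–485513) with 5066 frames into that block.
The block's first minute is 1800 frames and the rest 1798 each; 5066 frames reaches minute 2, so 26 × 18 + 2 × 2 = 472 labels have been skipped so far.
Adding those back, label number 472598 + 472 = 473070 at 30 labels/s is 15769 s + 0 f = 4 h 22 min 49 s frame 0, i.e. 04:22:49;00.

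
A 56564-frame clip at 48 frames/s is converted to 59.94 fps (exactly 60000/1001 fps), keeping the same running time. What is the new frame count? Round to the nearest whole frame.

Frames at target rate = 56564 × (60000/1001) / (48) = 70705000/1001 ≈ 70634.366.
Nearest whole frame: 70634.

70634 frames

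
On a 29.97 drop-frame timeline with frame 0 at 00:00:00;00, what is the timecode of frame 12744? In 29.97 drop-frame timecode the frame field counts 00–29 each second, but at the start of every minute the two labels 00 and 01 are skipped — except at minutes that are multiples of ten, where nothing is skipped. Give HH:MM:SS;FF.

00:07:05;08

Each 10-minute DF block holds 10 × 60 × 30 − 9 × 2 = 17982 frames. 12744 ÷ 17982 → 0 full blocks, remainder 12744.
Within the partial block the first minute is 1800 frames and each further minute 1798, so 7 further minute boundaries passed. Total skipped labels = 18 × 0 + 2 × 7 = 14.
Non-drop label index = 12744 + 14 = 12758; at 30 labels/s that is 00:07:05:08, i.e. DF 00:07:05;08.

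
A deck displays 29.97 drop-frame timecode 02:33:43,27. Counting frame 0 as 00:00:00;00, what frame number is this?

276441

Complete 10-minute blocks: 15, each 17982 frames → 269730.
Remaining 3 whole minutes in the current block: 1800 + 2 × 1798 = 5396 frames.
Within the current minute: 43 × 30 + 27 − 2 = 1315 (labels ;00/;01 skipped at this minute). Total = 269730 + 5396 + 1315 = 276441.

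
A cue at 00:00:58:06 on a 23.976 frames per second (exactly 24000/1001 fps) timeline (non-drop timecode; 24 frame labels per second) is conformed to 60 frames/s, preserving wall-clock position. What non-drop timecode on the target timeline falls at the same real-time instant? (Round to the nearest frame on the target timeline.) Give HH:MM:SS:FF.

Source frame index: (0×3600 + 0×60 + 58) × 24 + 6 = 1398.
Real time: 1398 / (24000/1001) = 233233/4000 s.
Target frame: (233233/4000) × (60) = 699699/200 ≈ 3498.495 → 3498.
At 60 labels/s: frame 3498 → 00:00:58:18.

00:00:58:18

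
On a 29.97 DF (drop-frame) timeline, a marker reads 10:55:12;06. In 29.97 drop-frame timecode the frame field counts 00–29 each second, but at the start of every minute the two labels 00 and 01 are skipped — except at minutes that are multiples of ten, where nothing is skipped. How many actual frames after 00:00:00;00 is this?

1178186

As if non-drop at 30 labels/s: (10 × 3600 + 55 × 60 + 12) × 30 + 6 = 1179366.
Minute boundaries passed: 655; those not divisible by 10: 655 − 65 = 590; dropped labels = 2 × 590 = 1180.
Actual frame index = 1179366 − 1180 = 1178186.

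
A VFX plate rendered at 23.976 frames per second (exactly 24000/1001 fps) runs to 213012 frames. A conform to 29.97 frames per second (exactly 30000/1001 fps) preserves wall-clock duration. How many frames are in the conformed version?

266265 frames

Target frames = source frames × (target rate / source rate) = 213012 × (30000/1001)/(24000/1001) = 213012 × 5/4 = 266265.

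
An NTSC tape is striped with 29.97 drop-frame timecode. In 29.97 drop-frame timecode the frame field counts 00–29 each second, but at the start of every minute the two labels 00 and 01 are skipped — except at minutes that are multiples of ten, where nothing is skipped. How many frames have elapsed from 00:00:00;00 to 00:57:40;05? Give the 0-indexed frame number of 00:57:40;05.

As if non-drop at 30 labels/s: (0 × 3600 + 57 × 60 + 40) × 30 + 5 = 103805.
Minute boundaries passed: 57; those not divisible by 10: 57 − 5 = 52; dropped labels = 2 × 52 = 104.
Actual frame index = 103805 − 104 = 103701.

103701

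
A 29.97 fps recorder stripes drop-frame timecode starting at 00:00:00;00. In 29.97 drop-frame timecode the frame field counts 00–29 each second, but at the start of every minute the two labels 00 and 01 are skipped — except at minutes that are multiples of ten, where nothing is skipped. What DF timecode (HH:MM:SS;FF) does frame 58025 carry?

00:32:16;03

Ten DF minutes hold 17982 frames, so frame 58025 lies in block 3 (frames 53946–71927) with 4079 frames into that block.
The block's first minute is 1800 frames and the rest 1798 each; 4079 frames reaches minute 2, so 3 × 18 + 2 × 2 = 58 labels have been skipped so far.
Adding those back, label number 58025 + 58 = 58083 at 30 labels/s is 1936 s + 3 f = 0 h 32 min 16 s frame 3, i.e. 00:32:16;03.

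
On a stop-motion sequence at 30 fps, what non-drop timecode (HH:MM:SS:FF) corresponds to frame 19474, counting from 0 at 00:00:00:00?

19474 ÷ 30 = 649 full seconds, remainder 4 frames.
649 s = 0 h 10 min 49 s.
Timecode: 00:10:49:04.

00:10:49:04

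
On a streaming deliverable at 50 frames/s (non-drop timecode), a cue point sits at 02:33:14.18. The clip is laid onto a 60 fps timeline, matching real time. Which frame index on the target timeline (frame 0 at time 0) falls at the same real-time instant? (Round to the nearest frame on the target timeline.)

frame 551662

Source frame index: (2×3600 + 33×60 + 14) × 50 + 18 = 459718.
Real time: 459718 / (50) = 229859/25 s.
Target frame: (229859/25) × (60) = 2758308/5 ≈ 551661.600 → 551662.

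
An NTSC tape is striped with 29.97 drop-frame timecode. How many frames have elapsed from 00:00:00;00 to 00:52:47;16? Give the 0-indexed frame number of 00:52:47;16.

94932

Complete 10-minute blocks: 5, each 17982 frames → 89910.
Remaining 2 whole minutes in the current block: 1800 + 1 × 1798 = 3598 frames.
Within the current minute: 47 × 30 + 16 − 2 = 1424 (labels ;00/;01 skipped at this minute). Total = 89910 + 3598 + 1424 = 94932.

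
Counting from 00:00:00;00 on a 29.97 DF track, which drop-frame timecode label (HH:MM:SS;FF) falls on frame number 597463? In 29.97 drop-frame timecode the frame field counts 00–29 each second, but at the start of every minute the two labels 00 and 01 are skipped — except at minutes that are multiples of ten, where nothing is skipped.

Ten DF minutes hold 17982 frames, so frame 597463 lies in block 33 (frames 593406–611387) with 4057 frames into that block.
The block's first minute is 1800 frames and the rest 1798 each; 4057 frames reaches minute 2, so 33 × 18 + 2 × 2 = 598 labels have been skipped so far.
Adding those back, label number 597463 + 598 = 598061 at 30 labels/s is 19935 s + 11 f = 5 h 32 min 15 s frame 11, i.e. 05:32:15;11.

05:32:15;11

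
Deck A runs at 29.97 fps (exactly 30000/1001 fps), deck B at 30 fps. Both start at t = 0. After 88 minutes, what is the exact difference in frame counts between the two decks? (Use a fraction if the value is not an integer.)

88 min = 5280 s.
A emits 30000/1001 × 5280 = 14400000/91 frames; B emits 30 × 5280 = 158400.
Difference = 14400/91 frames (≈ 158.2418); B is ahead of A.

14400/91 frames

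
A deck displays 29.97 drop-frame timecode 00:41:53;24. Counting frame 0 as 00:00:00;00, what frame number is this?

75340

As if non-drop at 30 labels/s: (0 × 3600 + 41 × 60 + 53) × 30 + 24 = 75414.
Minute boundaries passed: 41; those not divisible by 10: 41 − 4 = 37; dropped labels = 2 × 37 = 74.
Actual frame index = 75414 − 74 = 75340.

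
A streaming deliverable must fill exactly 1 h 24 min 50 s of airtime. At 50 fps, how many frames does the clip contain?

254500 frames

1 h 24 min 50 s = 5090 s.
Frames = 5090 × 50 = 254500.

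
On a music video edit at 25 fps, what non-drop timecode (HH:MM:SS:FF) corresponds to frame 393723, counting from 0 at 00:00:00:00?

04:22:28:23

393723 ÷ 25 = 15748 full seconds, remainder 23 frames.
15748 s = 4 h 22 min 28 s.
Timecode: 04:22:28:23.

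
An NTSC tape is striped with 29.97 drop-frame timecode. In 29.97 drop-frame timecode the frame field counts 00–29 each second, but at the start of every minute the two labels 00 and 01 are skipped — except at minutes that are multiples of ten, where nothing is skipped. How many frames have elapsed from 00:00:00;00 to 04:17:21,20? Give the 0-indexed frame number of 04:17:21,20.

As if non-drop at 30 labels/s: (4 × 3600 + 17 × 60 + 21) × 30 + 20 = 463250.
Minute boundaries passed: 257; those not divisible by 10: 257 − 25 = 232; dropped labels = 2 × 232 = 464.
Actual frame index = 463250 − 464 = 462786.

462786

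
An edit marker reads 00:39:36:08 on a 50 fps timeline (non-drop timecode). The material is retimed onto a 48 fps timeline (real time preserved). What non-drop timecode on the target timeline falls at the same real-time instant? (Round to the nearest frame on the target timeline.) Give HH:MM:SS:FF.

00:39:36:08

Source frame index: (0×3600 + 39×60 + 36) × 50 + 8 = 118808.
Real time: 118808 / (50) = 59404/25 s.
Target frame: (59404/25) × (48) = 2851392/25 ≈ 114055.680 → 114056.
At 48 labels/s: frame 114056 → 00:39:36:08.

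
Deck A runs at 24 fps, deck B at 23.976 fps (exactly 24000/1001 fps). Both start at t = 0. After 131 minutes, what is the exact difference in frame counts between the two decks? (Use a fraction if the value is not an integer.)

188640/1001 frames

131 min = 7860 s.
A emits 24 × 7860 = 188640 frames; B emits 24000/1001 × 7860 = 188640000/1001.
Difference = 188640/1001 frames (≈ 188.4515); B is behind A.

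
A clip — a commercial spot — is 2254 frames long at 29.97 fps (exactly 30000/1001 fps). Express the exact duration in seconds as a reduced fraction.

1128127/15000 seconds

Running time = 2254 ÷ (30000/1001) = 2254 × 1001/30000 = 1128127/15000 s.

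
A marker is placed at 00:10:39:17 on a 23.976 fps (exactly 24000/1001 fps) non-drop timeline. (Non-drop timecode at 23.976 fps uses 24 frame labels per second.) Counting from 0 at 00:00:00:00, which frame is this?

frame 15353

Total seconds to the label: (0 × 3600 + 10 × 60 + 39) = 639.
Frame index = 639 × 24 + 17 = 15353.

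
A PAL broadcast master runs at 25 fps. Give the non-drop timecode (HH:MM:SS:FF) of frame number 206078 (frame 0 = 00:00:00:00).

206078 ÷ 25 = 8243 full seconds, remainder 3 frames.
8243 s = 2 h 17 min 23 s.
Timecode: 02:17:23:03.

02:17:23:03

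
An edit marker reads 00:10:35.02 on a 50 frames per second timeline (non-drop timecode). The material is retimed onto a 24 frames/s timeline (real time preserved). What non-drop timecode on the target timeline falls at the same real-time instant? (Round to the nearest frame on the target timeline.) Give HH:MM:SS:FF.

00:10:35:01

Source frame index: (0×3600 + 10×60 + 35) × 50 + 2 = 31752.
Real time: 31752 / (50) = 15876/25 s.
Target frame: (15876/25) × (24) = 381024/25 ≈ 15240.960 → 15241.
At 24 labels/s: frame 15241 → 00:10:35:01.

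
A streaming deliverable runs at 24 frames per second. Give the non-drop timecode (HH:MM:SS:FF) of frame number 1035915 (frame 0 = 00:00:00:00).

11:59:23:03

1035915 ÷ 24 = 43163 full seconds, remainder 3 frames.
43163 s = 11 h 59 min 23 s.
Timecode: 11:59:23:03.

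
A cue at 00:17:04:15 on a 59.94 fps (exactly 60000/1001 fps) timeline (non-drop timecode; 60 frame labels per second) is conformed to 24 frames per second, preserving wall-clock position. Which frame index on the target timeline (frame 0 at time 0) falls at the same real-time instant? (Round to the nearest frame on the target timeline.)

Source frame index: (0×3600 + 17×60 + 4) × 60 + 15 = 61455.
Real time: 61455 / (60000/1001) = 4101097/4000 s.
Target frame: (4101097/4000) × (24) = 12303291/500 ≈ 24606.582 → 24607.

frame 24607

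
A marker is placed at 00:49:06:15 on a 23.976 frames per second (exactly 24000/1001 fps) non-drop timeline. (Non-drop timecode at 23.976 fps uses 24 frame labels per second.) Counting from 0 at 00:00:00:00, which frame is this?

Total seconds to the label: (0 × 3600 + 49 × 60 + 6) = 2946.
Frame index = 2946 × 24 + 15 = 70719.

frame 70719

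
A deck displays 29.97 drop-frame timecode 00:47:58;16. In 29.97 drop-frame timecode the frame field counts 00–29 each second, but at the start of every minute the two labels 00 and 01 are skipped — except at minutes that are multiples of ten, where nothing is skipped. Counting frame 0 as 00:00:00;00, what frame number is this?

Complete 10-minute blocks: 4, each 17982 frames → 71928.
Remaining 7 whole minutes in the current block: 1800 + 6 × 1798 = 12588 frames.
Within the current minute: 58 × 30 + 16 − 2 = 1754 (labels ;00/;01 skipped at this minute). Total = 71928 + 12588 + 1754 = 86270.

86270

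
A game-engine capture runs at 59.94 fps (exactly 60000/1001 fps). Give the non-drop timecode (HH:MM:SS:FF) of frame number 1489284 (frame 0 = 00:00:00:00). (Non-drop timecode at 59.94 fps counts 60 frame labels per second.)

1489284 ÷ 60 = 24821 full seconds, remainder 24 frames.
24821 s = 6 h 53 min 41 s.
Timecode: 06:53:41:24.

06:53:41:24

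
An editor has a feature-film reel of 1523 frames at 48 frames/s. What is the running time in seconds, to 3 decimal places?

Running time = 1523 × 1/48 = 1523/48 s ≈ 31.729 s.

31.729 seconds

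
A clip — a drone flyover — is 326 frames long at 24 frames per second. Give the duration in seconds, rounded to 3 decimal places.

Running time = 326 × 1/24 = 163/12 s ≈ 13.583 s.

13.583 seconds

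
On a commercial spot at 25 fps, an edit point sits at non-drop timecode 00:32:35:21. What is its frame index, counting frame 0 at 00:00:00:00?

Total seconds to the label: (0 × 3600 + 32 × 60 + 35) = 1955.
Frame index = 1955 × 25 + 21 = 48896.

48896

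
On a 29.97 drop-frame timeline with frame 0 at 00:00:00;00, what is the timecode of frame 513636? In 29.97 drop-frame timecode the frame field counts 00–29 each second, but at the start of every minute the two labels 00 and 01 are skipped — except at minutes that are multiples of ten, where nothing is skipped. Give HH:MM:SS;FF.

Ten DF minutes hold 17982 frames, so frame 513636 lies in block 28 (frames 503496–521477) with 10140 frames into that block.
The block's first minute is 1800 frames and the rest 1798 each; 10140 frames reaches minute 5, so 28 × 18 + 5 × 2 = 514 labels have been skipped so far.
Adding those back, label number 513636 + 514 = 514150 at 30 labels/s is 17138 s + 10 f = 4 h 45 min 38 s frame 10, i.e. 04:45:38;10.

04:45:38;10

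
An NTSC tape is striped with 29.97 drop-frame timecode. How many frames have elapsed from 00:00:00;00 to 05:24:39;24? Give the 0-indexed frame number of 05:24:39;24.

As if non-drop at 30 labels/s: (5 × 3600 + 24 × 60 + 39) × 30 + 24 = 584394.
Minute boundaries passed: 324; those not divisible by 10: 324 − 32 = 292; dropped labels = 2 × 292 = 584.
Actual frame index = 584394 − 584 = 583810.

583810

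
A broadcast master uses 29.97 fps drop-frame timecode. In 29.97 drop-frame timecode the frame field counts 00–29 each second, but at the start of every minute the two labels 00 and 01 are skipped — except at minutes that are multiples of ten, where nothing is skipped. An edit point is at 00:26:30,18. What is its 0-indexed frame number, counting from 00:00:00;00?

47670

As if non-drop at 30 labels/s: (0 × 3600 + 26 × 60 + 30) × 30 + 18 = 47718.
Minute boundaries passed: 26; those not divisible by 10: 26 − 2 = 24; dropped labels = 2 × 24 = 48.
Actual frame index = 47718 − 48 = 47670.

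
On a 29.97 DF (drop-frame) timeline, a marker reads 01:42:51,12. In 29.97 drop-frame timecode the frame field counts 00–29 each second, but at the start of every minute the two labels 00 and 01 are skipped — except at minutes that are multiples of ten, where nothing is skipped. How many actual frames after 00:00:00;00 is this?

184958

Complete 10-minute blocks: 10, each 17982 frames → 179820.
Remaining 2 whole minutes in the current block: 1800 + 1 × 1798 = 3598 frames.
Within the current minute: 51 × 30 + 12 − 2 = 1540 (labels ;00/;01 skipped at this minute). Total = 179820 + 3598 + 1540 = 184958.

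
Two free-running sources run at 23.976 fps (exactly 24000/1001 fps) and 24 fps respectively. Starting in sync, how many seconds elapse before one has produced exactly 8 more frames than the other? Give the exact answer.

1001/3 seconds

The gap grows by |24 − 24000/1001| = 24/1001 frames per second.
Time for a 8-frame gap: 8 ÷ (24/1001) = 1001/3 s.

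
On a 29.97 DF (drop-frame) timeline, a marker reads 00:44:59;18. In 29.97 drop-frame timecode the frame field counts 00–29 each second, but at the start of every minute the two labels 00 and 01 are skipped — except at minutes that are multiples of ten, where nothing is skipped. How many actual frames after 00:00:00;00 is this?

As if non-drop at 30 labels/s: (0 × 3600 + 44 × 60 + 59) × 30 + 18 = 80988.
Minute boundaries passed: 44; those not divisible by 10: 44 − 4 = 40; dropped labels = 2 × 40 = 80.
Actual frame index = 80988 − 80 = 80908.

80908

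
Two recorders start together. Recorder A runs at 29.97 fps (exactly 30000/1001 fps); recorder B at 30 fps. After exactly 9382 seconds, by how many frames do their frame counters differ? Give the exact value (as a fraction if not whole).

A emits 30000/1001 × 9382 = 281460000/1001 frames; B emits 30 × 9382 = 281460.
Difference = 281460/1001 frames (≈ 281.1788); B is ahead of A.

281460/1001 frames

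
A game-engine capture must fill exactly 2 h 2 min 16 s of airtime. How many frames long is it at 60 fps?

2 h 2 min 16 s = 7336 s.
Frames = 7336 × 60 = 440160.

440160 frames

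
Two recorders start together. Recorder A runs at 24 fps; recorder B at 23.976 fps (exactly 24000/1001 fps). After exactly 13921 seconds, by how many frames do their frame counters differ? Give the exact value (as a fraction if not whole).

334104/1001 frames

A emits 24 × 13921 = 334104 frames; B emits 24000/1001 × 13921 = 334104000/1001.
Difference = 334104/1001 frames (≈ 333.7702); B is behind A.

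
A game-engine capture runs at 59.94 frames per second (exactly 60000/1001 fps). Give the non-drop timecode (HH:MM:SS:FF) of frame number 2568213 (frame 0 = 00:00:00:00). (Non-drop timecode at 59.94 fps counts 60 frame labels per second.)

11:53:23:33

2568213 ÷ 60 = 42803 full seconds, remainder 33 frames.
42803 s = 11 h 53 min 23 s.
Timecode: 11:53:23:33.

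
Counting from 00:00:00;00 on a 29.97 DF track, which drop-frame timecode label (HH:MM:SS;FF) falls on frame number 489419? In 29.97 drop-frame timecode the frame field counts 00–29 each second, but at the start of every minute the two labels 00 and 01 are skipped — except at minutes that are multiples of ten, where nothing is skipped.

Each 10-minute DF block holds 10 × 60 × 30 − 9 × 2 = 17982 frames. 489419 ÷ 17982 → 27 full blocks, remainder 3905.
Within the partial block the first minute is 1800 frames and each further minute 1798, so 2 further minute boundaries passed. Total skipped labels = 18 × 27 + 2 × 2 = 490.
Non-drop label index = 489419 + 490 = 489909; at 30 labels/s that is 04:32:10:09, i.e. DF 04:32:10;09.

04:32:10;09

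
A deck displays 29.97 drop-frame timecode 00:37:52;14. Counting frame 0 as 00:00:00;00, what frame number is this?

68106

Complete 10-minute blocks: 3, each 17982 frames → 53946.
Remaining 7 whole minutes in the current block: 1800 + 6 × 1798 = 12588 frames.
Within the current minute: 52 × 30 + 14 − 2 = 1572 (labels ;00/;01 skipped at this minute). Total = 53946 + 12588 + 1572 = 68106.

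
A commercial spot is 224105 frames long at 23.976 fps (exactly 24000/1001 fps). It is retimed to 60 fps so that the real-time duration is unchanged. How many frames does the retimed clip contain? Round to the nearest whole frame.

560823 frames

Frames at target rate = 224105 × (60) / (24000/1001) = 44865821/80 ≈ 560822.762.
Nearest whole frame: 560823.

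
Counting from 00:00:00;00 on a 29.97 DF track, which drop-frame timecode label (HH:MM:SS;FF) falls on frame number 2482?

Each 10-minute DF block holds 10 × 60 × 30 − 9 × 2 = 17982 frames. 2482 ÷ 17982 → 0 full blocks, remainder 2482.
Within the partial block the first minute is 1800 frames and each further minute 1798, so 1 further minute boundary passed. Total skipped labels = 18 × 0 + 2 × 1 = 2.
Non-drop label index = 2482 + 2 = 2484; at 30 labels/s that is 00:01:22:24, i.e. DF 00:01:22;24.

00:01:22;24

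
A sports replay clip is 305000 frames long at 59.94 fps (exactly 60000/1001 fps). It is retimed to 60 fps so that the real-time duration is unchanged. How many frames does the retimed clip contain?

Target frames = source frames × (target rate / source rate) = 305000 × (60)/(60000/1001) = 305000 × 1001/1000 = 305305.

305305 frames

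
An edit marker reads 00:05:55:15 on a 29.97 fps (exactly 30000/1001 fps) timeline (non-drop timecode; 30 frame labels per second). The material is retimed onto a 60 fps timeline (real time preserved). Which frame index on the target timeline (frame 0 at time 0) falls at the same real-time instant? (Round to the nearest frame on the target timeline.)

Source frame index: (0×3600 + 5×60 + 55) × 30 + 15 = 10665.
Real time: 10665 / (30000/1001) = 711711/2000 s.
Target frame: (711711/2000) × (60) = 2135133/100 ≈ 21351.330 → 21351.

frame 21351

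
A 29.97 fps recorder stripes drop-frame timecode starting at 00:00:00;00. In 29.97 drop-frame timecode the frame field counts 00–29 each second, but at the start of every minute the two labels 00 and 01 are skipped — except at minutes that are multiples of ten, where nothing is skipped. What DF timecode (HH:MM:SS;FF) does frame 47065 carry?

00:26:10;13

Each 10-minute DF block holds 10 × 60 × 30 − 9 × 2 = 17982 frames. 47065 ÷ 17982 → 2 full blocks, remainder 11101.
Within the partial block the first minute is 1800 frames and each further minute 1798, so 6 further minute boundaries passed. Total skipped labels = 18 × 2 + 2 × 6 = 48.
Non-drop label index = 47065 + 48 = 47113; at 30 labels/s that is 00:26:10:13, i.e. DF 00:26:10;13.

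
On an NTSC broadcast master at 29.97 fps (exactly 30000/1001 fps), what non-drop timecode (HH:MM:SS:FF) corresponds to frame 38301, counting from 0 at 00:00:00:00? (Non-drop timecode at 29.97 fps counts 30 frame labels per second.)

00:21:16:21

38301 ÷ 30 = 1276 full seconds, remainder 21 frames.
1276 s = 0 h 21 min 16 s.
Timecode: 00:21:16:21.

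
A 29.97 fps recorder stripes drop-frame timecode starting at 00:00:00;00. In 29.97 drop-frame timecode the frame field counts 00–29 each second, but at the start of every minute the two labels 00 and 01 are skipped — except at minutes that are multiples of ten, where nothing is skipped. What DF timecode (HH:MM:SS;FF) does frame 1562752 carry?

14:29:03;28

Each 10-minute DF block holds 10 × 60 × 30 − 9 × 2 = 17982 frames. 1562752 ÷ 17982 → 86 full blocks, remainder 16300.
Within the partial block the first minute is 1800 frames and each further minute 1798, so 9 further minute boundaries passed. Total skipped labels = 18 × 86 + 2 × 9 = 1566.
Non-drop label index = 1562752 + 1566 = 1564318; at 30 labels/s that is 14:29:03:28, i.e. DF 14:29:03;28.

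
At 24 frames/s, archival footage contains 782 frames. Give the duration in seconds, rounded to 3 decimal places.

Running time = 782 × 1/24 = 391/12 s ≈ 32.583 s.

32.583 seconds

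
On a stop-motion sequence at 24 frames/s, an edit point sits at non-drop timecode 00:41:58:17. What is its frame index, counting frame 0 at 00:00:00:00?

Total seconds to the label: (0 × 3600 + 41 × 60 + 58) = 2518.
Frame index = 2518 × 24 + 17 = 60449.

60449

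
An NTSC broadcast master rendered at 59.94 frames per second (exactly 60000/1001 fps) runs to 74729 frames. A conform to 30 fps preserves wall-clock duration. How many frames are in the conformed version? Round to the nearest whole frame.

Frames at target rate = 74729 × (30) / (60000/1001) = 74803729/2000 ≈ 37401.865.
Nearest whole frame: 37402.

37402 frames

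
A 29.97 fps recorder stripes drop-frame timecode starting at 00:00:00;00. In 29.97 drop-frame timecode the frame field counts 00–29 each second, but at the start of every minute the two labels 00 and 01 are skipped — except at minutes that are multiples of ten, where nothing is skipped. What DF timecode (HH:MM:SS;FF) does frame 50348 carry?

Each 10-minute DF block holds 10 × 60 × 30 − 9 × 2 = 17982 frames. 50348 ÷ 17982 → 2 full blocks, remainder 14384.
Within the partial block the first minute is 1800 frames and each further minute 1798, so 7 further minute boundaries passed. Total skipped labels = 18 × 2 + 2 × 7 = 50.
Non-drop label index = 50348 + 50 = 50398; at 30 labels/s that is 00:27:59:28, i.e. DF 00:27:59;28.

00:27:59;28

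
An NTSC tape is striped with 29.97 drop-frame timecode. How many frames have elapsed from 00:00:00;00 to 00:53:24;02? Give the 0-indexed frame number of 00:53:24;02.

96026

Complete 10-minute blocks: 5, each 17982 frames → 89910.
Remaining 3 whole minutes in the current block: 1800 + 2 × 1798 = 5396 frames.
Within the current minute: 24 × 30 + 2 − 2 = 720 (labels ;00/;01 skipped at this minute). Total = 89910 + 5396 + 720 = 96026.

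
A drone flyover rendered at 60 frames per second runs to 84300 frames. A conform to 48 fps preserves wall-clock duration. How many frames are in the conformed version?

Frames at target rate = 84300 × (48) / (60) = 67440.

67440 frames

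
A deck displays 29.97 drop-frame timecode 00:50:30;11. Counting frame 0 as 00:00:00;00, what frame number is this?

Complete 10-minute blocks: 5, each 17982 frames → 89910.
Remaining 0 whole minutes in the current block: 0 frames.
Within the current minute: 30 × 30 + 11 = 911. Total = 89910 + 0 + 911 = 90821.

90821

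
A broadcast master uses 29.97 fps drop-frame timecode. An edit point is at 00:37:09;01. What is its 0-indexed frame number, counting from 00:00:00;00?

66803

Complete 10-minute blocks: 3, each 17982 frames → 53946.
Remaining 7 whole minutes in the current block: 1800 + 6 × 1798 = 12588 frames.
Within the current minute: 9 × 30 + 1 − 2 = 269 (labels ;00/;01 skipped at this minute). Total = 53946 + 12588 + 269 = 66803.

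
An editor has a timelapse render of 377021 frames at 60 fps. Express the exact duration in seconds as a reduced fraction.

377021/60 seconds

Running time = 377021 ÷ (60) = 377021 × 1/60 = 377021/60 s.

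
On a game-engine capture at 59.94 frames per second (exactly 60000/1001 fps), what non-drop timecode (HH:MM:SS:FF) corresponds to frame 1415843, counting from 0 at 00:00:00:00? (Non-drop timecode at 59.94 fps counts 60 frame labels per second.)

1415843 ÷ 60 = 23597 full seconds, remainder 23 frames.
23597 s = 6 h 33 min 17 s.
Timecode: 06:33:17:23.

06:33:17:23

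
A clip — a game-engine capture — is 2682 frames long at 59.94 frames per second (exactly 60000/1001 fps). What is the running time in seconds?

Running time = 2682 / (60000/1001) = 44.7447 s.

44.7447 seconds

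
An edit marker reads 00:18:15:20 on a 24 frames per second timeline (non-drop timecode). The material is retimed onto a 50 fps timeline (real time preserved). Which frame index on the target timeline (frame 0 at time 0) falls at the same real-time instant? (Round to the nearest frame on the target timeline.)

frame 54792

Source frame index: (0×3600 + 18×60 + 15) × 24 + 20 = 26300.
Real time: 26300 / (24) = 6575/6 s.
Target frame: (6575/6) × (50) = 164375/3 ≈ 54791.667 → 54792.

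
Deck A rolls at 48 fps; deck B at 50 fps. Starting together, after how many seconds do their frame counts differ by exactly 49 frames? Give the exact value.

The gap grows by |50 − 48| = 2 frames per second.
Time for a 49-frame gap: 49 ÷ (2) = 24.5 s.

24.5 seconds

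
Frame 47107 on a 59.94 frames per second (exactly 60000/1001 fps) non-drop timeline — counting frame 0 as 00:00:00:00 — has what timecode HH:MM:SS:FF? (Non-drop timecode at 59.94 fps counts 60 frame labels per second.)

47107 ÷ 60 = 785 full seconds, remainder 7 frames.
785 s = 0 h 13 min 5 s.
Timecode: 00:13:05:07.

00:13:05:07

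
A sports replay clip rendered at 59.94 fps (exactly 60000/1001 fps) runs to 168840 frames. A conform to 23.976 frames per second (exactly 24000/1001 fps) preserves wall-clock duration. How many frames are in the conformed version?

Target frames = source frames × (target rate / source rate) = 168840 × (24000/1001)/(60000/1001) = 168840 × 2/5 = 67536.

67536 frames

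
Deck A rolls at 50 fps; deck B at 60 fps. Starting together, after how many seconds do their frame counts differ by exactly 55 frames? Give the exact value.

The gap grows by |60 − 50| = 10 frames per second.
Time for a 55-frame gap: 55 ÷ (10) = 5.5 s.

5.5 seconds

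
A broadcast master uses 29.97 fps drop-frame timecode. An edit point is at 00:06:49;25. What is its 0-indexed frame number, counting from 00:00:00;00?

As if non-drop at 30 labels/s: (0 × 3600 + 6 × 60 + 49) × 30 + 25 = 12295.
Minute boundaries passed: 6; those not divisible by 10: 6 − 0 = 6; dropped labels = 2 × 6 = 12.
Actual frame index = 12295 − 12 = 12283.

12283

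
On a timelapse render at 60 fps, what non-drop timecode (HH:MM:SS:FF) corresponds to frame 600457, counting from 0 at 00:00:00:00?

600457 ÷ 60 = 10007 full seconds, remainder 37 frames.
10007 s = 2 h 46 min 47 s.
Timecode: 02:46:47:37.

02:46:47:37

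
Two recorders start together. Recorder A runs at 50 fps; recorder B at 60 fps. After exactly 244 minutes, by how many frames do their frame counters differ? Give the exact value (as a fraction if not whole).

146400 frames

244 min = 14640 s.
A emits 50 × 14640 = 732000 frames; B emits 60 × 14640 = 878400.
Difference = 146400 frames; B is ahead of A.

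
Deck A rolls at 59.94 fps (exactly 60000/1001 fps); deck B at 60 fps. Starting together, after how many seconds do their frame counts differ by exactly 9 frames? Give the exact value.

150.15 seconds

The gap grows by |60 − 60000/1001| = 60/1001 frames per second.
Time for a 9-frame gap: 9 ÷ (60/1001) = 150.15 s.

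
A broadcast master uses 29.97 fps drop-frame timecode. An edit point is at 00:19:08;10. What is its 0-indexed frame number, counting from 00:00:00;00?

As if non-drop at 30 labels/s: (0 × 3600 + 19 × 60 + 8) × 30 + 10 = 34450.
Minute boundaries passed: 19; those not divisible by 10: 19 − 1 = 18; dropped labels = 2 × 18 = 36.
Actual frame index = 34450 − 36 = 34414.

34414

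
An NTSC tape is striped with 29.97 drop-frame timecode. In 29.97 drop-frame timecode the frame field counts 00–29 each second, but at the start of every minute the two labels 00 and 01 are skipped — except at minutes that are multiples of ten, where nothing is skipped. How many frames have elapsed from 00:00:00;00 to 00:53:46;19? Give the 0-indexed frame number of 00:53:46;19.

As if non-drop at 30 labels/s: (0 × 3600 + 53 × 60 + 46) × 30 + 19 = 96799.
Minute boundaries passed: 53; those not divisible by 10: 53 − 5 = 48; dropped labels = 2 × 48 = 96.
Actual frame index = 96799 − 96 = 96703.

96703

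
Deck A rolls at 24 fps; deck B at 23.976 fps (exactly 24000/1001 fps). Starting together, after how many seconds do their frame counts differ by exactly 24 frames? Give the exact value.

The gap grows by |24000/1001 − 24| = 24/1001 frames per second.
Time for a 24-frame gap: 24 ÷ (24/1001) = 1001 s.

1001 seconds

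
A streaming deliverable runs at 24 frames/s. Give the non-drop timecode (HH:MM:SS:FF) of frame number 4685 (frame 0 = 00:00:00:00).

4685 ÷ 24 = 195 full seconds, remainder 5 frames.
195 s = 0 h 3 min 15 s.
Timecode: 00:03:15:05.

00:03:15:05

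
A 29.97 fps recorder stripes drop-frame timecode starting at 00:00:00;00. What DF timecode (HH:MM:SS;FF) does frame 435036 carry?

04:01:55;20

Each 10-minute DF block holds 10 × 60 × 30 − 9 × 2 = 17982 frames. 435036 ÷ 17982 → 24 full blocks, remainder 3468.
Within the partial block the first minute is 1800 frames and each further minute 1798, so 1 further minute boundary passed. Total skipped labels = 18 × 24 + 2 × 1 = 434.
Non-drop label index = 435036 + 434 = 435470; at 30 labels/s that is 04:01:55:20, i.e. DF 04:01:55;20.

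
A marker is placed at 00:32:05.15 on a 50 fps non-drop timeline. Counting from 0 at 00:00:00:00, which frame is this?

Total seconds to the label: (0 × 3600 + 32 × 60 + 5) = 1925.
Frame index = 1925 × 50 + 15 = 96265.

96265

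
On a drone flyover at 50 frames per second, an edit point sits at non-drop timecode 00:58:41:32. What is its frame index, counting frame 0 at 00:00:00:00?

Total seconds to the label: (0 × 3600 + 58 × 60 + 41) = 3521.
Frame index = 3521 × 50 + 32 = 176082.

176082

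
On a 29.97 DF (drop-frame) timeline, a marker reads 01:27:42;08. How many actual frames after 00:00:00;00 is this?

As if non-drop at 30 labels/s: (1 × 3600 + 27 × 60 + 42) × 30 + 8 = 157868.
Minute boundaries passed: 87; those not divisible by 10: 87 − 8 = 79; dropped labels = 2 × 79 = 158.
Actual frame index = 157868 − 158 = 157710.

157710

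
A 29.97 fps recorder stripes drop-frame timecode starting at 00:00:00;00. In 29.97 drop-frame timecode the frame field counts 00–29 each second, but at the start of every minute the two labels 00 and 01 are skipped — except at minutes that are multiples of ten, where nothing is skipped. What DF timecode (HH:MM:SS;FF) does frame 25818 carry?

Ten DF minutes hold 17982 frames, so frame 25818 lies in block 1 (frames 17982–35963) with 7836 frames into that block.
The block's first minute is 1800 frames and the rest 1798 each; 7836 frames reaches minute 4, so 1 × 18 + 4 × 2 = 26 labels have been skipped so far.
Adding those back, label number 25818 + 26 = 25844 at 30 labels/s is 861 s + 14 f = 0 h 14 min 21 s frame 14, i.e. 00:14:21;14.

00:14:21;14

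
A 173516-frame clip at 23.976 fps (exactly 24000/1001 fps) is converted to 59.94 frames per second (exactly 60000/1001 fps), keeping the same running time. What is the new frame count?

433790 frames

Target frames = source frames × (target rate / source rate) = 173516 × (60000/1001)/(24000/1001) = 173516 × 5/2 = 433790.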